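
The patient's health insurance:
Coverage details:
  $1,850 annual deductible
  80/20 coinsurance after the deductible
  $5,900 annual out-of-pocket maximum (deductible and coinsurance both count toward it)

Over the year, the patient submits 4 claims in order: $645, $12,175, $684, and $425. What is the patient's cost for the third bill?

Bill 1, $645: fully absorbed by the deductible. Cost to patient: $645. OOP to date $645.
Bill 2, $12,175: deductible takes $1,205, $10,970 remains; patient's 20% is $2,194. Patient owes $3,399 (running OOP $4,044).
Bill 3, $684: deductible already satisfied, so patient's share is 20% × $684 = $136.80. Cost to patient: $136.80. OOP to date $4,180.80.

$136.80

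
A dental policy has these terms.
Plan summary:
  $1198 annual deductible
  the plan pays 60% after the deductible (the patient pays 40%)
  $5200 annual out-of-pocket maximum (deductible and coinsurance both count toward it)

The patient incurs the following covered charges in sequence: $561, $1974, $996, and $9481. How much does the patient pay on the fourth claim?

Bill 1, $561: entire amount goes to the deductible. Cost to patient: $561. OOP to date $561.
Bill 2, $1974: $637 finishes the deductible; $1337 goes to coinsurance; 40% of $1337 = $534.80. Cost to patient: $1171.80. OOP to date $1732.80.
Bill 3, $996: deductible already satisfied, so patient's share is 40% × $996 = $398.40. Cost to patient: $398.40. OOP to date $2131.20.
Bill 4, $9481: deductible met; 40% of $9481 = $3792.40. That would push OOP to $5923.60, over the $5200 cap, so patient pays $5200 − $2131.20 = $3068.80.

$3068.80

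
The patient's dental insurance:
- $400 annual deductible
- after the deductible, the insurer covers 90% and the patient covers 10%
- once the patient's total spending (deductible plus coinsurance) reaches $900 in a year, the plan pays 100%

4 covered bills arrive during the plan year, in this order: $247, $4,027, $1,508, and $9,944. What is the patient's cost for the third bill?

Bill 1, $247: entire amount goes to the deductible. Patient pays $247; OOP now $247.
Bill 2, $4,027: $153 to deductible, leaving $3,874; coinsurance $3,874 × 10% = $387.40. Patient owes $540.40 (running OOP $787.40).
Bill 3, $1,508: deductible already satisfied, so patient's share is 10% × $1,508 = $150.80. That would push OOP to $938.20, over the $900 cap, so patient pays $900 − $787.40 = $112.60.

$112.60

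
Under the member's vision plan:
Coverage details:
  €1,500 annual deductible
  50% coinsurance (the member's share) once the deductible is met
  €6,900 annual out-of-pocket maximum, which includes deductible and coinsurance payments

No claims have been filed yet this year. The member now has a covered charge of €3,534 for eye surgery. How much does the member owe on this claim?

Deductible not yet touched, so the first €1,500 of the bill goes to the deductible.
The remaining €2,034 (= €3,534 − €1,500) moves to coinsurance.
50% of €2,034 = €1,017 falls to the member.
So the member owes €1,500 + €1,017 = €2,517 before any cap.
Year-to-date out-of-pocket becomes €0 + €2,517 = €2,517, still under the €6,900 maximum, so no cap applies.

€2,517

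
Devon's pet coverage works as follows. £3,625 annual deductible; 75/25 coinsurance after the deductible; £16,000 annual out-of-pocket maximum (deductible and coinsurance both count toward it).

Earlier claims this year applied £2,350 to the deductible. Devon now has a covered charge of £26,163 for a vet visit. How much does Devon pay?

Remaining deductible: £3,625 − £2,350 = £1,275.
After the £1,275 deductible portion, £26,163 − £1,275 = £24,888 is subject to coinsurance.
Coinsurance: £24,888 × 25% = £6,222.
So the owner owes £1,275 + £6,222 = £7,497 before any cap.
Year-to-date out-of-pocket becomes £2,350 + £7,497 = £9,847, still under the £16,000 maximum, so no cap applies.

£7,497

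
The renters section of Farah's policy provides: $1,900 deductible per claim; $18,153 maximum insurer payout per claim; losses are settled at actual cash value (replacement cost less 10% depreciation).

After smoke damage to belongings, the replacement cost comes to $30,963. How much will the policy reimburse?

Depreciate 10%: the covered value is $30,963 × 0.9 = $27,866.70.
Less the $1,900 deductible: $27,866.70 − $1,900 = $25,966.70.
$25,966.70 exceeds the $18,153 limit, so the insurer pays the limit: $18,153.

$18,153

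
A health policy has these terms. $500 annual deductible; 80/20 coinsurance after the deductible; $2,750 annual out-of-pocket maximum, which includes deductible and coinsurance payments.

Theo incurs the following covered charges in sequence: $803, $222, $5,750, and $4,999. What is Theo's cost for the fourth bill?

Bill 1, $803: $500 finishes the deductible; $303 goes to coinsurance; coinsurance $303 × 20% = $60.60. Cost to patient: $560.60. OOP to date $560.60.
Bill 2, $222: deductible already satisfied, so patient's share is 20% × $222 = $44.40. Patient owes $44.40 (running OOP $605).
Bill 3, $5,750: deductible already satisfied, so patient's share is 20% × $5,750 = $1,150. Cost to patient: $1,150. OOP to date $1,755.
Bill 4, $4,999: 20% coinsurance on $4,999 = $999.80. OOP would hit $2,754.80 > $2,750, so the cap limits the patient to $2,750 − $1,755 = $995.

$995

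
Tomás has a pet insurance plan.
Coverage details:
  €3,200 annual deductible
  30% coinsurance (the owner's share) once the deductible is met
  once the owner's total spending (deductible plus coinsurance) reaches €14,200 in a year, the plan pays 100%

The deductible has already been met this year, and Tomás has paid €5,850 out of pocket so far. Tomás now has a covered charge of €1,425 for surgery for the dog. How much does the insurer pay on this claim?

€997.50

With the deductible met, the entire €1,425 is subject to coinsurance.
Owner's 30% share of €1,425 is €427.50.
Cumulative spending €5,850 + €427.50 = €6,277.50 stays under the €14,200 maximum.
The plan picks up €1,425 − €427.50 = €997.50.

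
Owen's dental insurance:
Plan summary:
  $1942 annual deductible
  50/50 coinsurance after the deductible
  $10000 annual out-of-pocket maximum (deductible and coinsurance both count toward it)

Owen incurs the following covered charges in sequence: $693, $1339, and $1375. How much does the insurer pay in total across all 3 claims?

$732.50

Claim 1 ($693): entire amount goes to the deductible. Cost to patient: $693. OOP to date $693. Plan pays $693 − $693 = $0.
Claim 2 ($1339): deductible takes $1249, $90 remains; patient's 50% is $45. Cost to patient: $1294. OOP to date $1987. Insurer: $1339 − $1294 = $45.
Claim 3 ($1375): deductible met; 50% of $1375 = $687.50. Patient pays $687.50; OOP now $2674.50. Plan pays $1375 − $687.50 = $687.50.
Insurer total = bills − patient's total = $3407 − $2674.50 = $732.50.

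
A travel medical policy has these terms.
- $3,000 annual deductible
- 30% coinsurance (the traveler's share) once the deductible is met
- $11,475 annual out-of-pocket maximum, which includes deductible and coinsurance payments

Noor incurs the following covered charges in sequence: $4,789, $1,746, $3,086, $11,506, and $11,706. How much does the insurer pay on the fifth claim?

$8,669.10

Claim 1 — $4,789: $3,000 finishes the deductible; $1,789 goes to coinsurance; coinsurance $1,789 × 30% = $536.70. Cost to traveler: $3,536.70. OOP to date $3,536.70. Insurer: $4,789 − $3,536.70 = $1,252.30.
Claim 2 — $1,746: deductible met; 30% of $1,746 = $523.80. Traveler owes $523.80 (running OOP $4,060.50). Plan pays $1,746 − $523.80 = $1,222.20.
Claim 3 — $3,086: deductible met; 30% of $3,086 = $925.80. Traveler owes $925.80 (running OOP $4,986.30). Insurer: $3,086 − $925.80 = $2,160.20.
Claim 4 — $11,506: deductible met; 30% of $11,506 = $3,451.80. Cost to traveler: $3,451.80. OOP to date $8,438.10. Insurer: $11,506 − $3,451.80 = $8,054.20.
Claim 5 — $11,706: deductible met; 30% of $11,706 = $3,511.80. That would push OOP to $11,949.90, over the $11,475 cap, so traveler pays $11,475 − $8,438.10 = $3,036.90. Insurer: $11,706 − $3,036.90 = $8,669.10.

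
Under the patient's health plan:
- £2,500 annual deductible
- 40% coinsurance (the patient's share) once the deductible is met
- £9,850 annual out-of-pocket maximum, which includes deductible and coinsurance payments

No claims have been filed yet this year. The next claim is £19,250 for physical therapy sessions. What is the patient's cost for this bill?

£9,200

Deductible not yet touched, so the first £2,500 of the bill goes to the deductible.
The remaining £16,750 (= £19,250 − £2,500) moves to coinsurance.
Patient's 40% share of £16,750 is £6,700.
So the patient owes £2,500 + £6,700 = £9,200 before any cap.
Cumulative spending £0 + £9,200 = £9,200 stays under the £9,850 maximum.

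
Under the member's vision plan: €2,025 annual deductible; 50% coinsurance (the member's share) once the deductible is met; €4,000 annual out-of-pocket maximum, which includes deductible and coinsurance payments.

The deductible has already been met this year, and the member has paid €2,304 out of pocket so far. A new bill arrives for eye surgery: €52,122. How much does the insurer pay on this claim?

€50,426

The deductible is already satisfied, so the full bill goes to coinsurance.
Member's 50% share of €52,122 is €26,061.
Adding €26,061 to the €2,304 already spent would give €28,365, which exceeds the €4,000 cap; the member pays just €4,000 − €2,304 = €1,696.
The insurer covers the remainder: €52,122 − €1,696 = €50,426.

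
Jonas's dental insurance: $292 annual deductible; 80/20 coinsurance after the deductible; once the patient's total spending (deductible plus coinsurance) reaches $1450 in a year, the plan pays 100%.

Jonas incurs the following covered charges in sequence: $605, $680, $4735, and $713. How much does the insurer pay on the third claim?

Bill 1, $605: $292 finishes the deductible; $313 goes to coinsurance; patient's 20% is $62.60. Cost to patient: $354.60. OOP to date $354.60. Plan pays $605 − $354.60 = $250.40.
Bill 2, $680: deductible already satisfied, so patient's share is 20% × $680 = $136. Patient owes $136 (running OOP $490.60). Plan pays $680 − $136 = $544.
Bill 3, $4735: 20% coinsurance on $4735 = $947. Cost to patient: $947. OOP to date $1437.60. Plan pays $4735 − $947 = $3788.

$3788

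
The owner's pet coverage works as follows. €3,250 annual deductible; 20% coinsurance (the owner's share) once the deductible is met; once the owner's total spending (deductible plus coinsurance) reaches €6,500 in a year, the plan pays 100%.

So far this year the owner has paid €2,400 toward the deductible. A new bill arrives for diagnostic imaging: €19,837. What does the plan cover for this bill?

€15,737

€2,400 of the €3,250 deductible is already met, leaving €850.
The remaining €18,987 (= €19,837 − €850) moves to coinsurance.
Coinsurance: €18,987 × 20% = €3,797.40.
So the owner owes €850 + €3,797.40 = €4,647.40 before any cap.
That would bring total out-of-pocket to €7,047.40, past the €6,500 cap. The owner is capped at €6,500 − €2,400 = €4,100 on this claim.
Insurer pays the balance: €19,837 − €4,100 = €15,737.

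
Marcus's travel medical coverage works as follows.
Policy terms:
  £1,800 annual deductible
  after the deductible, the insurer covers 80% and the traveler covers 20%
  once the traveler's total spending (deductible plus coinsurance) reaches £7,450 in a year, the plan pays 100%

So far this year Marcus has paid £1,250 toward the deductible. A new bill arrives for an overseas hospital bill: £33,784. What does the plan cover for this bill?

Remaining deductible: £1,800 − £1,250 = £550.
That leaves £33,784 − £550 = £33,234 for coinsurance.
20% of £33,234 = £6,646.80 falls to the traveler.
So the traveler owes £550 + £6,646.80 = £7,196.80 before any cap.
Adding £7,196.80 to the £1,250 already spent would give £8,446.80, which exceeds the £7,450 cap; the traveler pays just £7,450 − £1,250 = £6,200.
The plan picks up £33,784 − £6,200 = £27,584.

£27,584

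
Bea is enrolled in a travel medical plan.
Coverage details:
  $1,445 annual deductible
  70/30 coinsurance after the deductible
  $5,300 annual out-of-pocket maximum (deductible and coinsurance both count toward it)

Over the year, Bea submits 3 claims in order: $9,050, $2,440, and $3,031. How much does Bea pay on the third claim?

Bill 1, $9,050: $1,445 finishes the deductible; $7,605 goes to coinsurance; 30% of $7,605 = $2,281.50. Cost to traveler: $3,726.50. OOP to date $3,726.50.
Bill 2, $2,440: deductible already satisfied, so traveler's share is 30% × $2,440 = $732. Cost to traveler: $732. OOP to date $4,458.50.
Bill 3, $3,031: 30% coinsurance on $3,031 = $909.30. OOP would hit $5,367.80 > $5,300, so the cap limits the traveler to $5,300 − $4,458.50 = $841.50.

$841.50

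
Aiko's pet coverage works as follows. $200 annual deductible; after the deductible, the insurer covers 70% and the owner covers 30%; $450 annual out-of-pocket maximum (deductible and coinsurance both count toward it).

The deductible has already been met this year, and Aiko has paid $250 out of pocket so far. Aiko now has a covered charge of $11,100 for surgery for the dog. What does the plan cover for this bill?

The deductible is already satisfied, so the full bill goes to coinsurance.
30% of $11,100 = $3,330 falls to the owner.
Year-to-date out-of-pocket would reach $250 + $3,330 = $3,580, above the $450 maximum, so the owner pays only $450 − $250 = $200.
Insurer pays the balance: $11,100 − $200 = $10,900.

$10,900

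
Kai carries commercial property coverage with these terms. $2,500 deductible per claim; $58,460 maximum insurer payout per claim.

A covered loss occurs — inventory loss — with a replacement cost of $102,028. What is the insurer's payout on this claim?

After the deductible, $102,028 − $2,500 = $99,528 remains.
Since $99,528 > $58,460, the payout is capped at $58,460.

$58,460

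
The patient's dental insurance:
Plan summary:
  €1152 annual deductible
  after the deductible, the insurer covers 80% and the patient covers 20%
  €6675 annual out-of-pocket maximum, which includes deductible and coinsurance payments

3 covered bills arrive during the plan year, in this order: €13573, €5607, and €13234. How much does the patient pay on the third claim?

Claim 1 — €13573: €1152 finishes the deductible; €12421 goes to coinsurance; coinsurance €12421 × 20% = €2484.20. Patient pays €3636.20; OOP now €3636.20.
Claim 2 — €5607: deductible met; 20% of €5607 = €1121.40. Patient pays €1121.40; OOP now €4757.60.
Claim 3 — €13234: deductible met; 20% of €13234 = €2646.80. OOP would hit €7404.40 > €6675, so the cap limits the patient to €6675 − €4757.60 = €1917.40.

€1917.40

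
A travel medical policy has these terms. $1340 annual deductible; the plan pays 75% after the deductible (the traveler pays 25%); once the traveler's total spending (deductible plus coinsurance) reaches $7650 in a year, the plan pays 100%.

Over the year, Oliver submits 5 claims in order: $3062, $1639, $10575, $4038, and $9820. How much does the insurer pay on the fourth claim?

Bill 1, $3062: $1340 finishes the deductible; $1722 goes to coinsurance; traveler's 25% is $430.50. Cost to traveler: $1770.50. OOP to date $1770.50. Plan pays $3062 − $1770.50 = $1291.50.
Bill 2, $1639: 25% coinsurance on $1639 = $409.75. Cost to traveler: $409.75. OOP to date $2180.25. Insurer: $1639 − $409.75 = $1229.25.
Bill 3, $10575: 25% coinsurance on $10575 = $2643.75. Traveler owes $2643.75 (running OOP $4824). Plan pays $10575 − $2643.75 = $7931.25.
Bill 4, $4038: deductible met; 25% of $4038 = $1009.50. Traveler pays $1009.50; OOP now $5833.50. Insurer: $4038 − $1009.50 = $3028.50.

$3028.50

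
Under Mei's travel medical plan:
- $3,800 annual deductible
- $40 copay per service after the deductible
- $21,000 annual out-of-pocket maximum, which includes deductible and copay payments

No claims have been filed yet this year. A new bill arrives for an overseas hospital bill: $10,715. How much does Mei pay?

$3,840

The full $3,800 deductible is still open; $3,800 of this bill applies to it.
That leaves $10,715 − $3,800 = $6,915 for the copay.
Copay on this service: $40.
So the traveler owes $3,800 + $40 = $3,840 before any cap.
Year-to-date out-of-pocket becomes $0 + $3,840 = $3,840, still under the $21,000 maximum, so no cap applies.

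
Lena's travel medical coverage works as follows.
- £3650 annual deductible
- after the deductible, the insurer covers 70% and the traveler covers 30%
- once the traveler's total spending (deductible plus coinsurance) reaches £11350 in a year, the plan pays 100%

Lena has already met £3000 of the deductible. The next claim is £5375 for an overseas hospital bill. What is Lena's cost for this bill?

Remaining deductible: £3650 − £3000 = £650.
After the £650 deductible portion, £5375 − £650 = £4725 is subject to coinsurance.
Traveler's 30% share of £4725 is £1417.50.
That puts the traveler's cost at £650 + £1417.50 = £2067.50 before any cap.
Cumulative spending £3000 + £2067.50 = £5067.50 stays under the £11350 maximum.

£2067.50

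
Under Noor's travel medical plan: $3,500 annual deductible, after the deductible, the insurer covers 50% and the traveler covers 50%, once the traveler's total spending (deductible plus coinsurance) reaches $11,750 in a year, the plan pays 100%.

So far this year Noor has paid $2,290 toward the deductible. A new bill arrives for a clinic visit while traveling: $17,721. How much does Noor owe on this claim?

$9,460

$2,290 of the $3,500 deductible is already met, leaving $1,210.
That leaves $17,721 − $1,210 = $16,511 for coinsurance.
Traveler's 50% share of $16,511 is $8,255.50.
That puts the traveler's cost at $1,210 + $8,255.50 = $9,465.50 before any cap.
Year-to-date out-of-pocket would reach $2,290 + $9,465.50 = $11,755.50, above the $11,750 maximum, so the traveler pays only $11,750 − $2,290 = $9,460.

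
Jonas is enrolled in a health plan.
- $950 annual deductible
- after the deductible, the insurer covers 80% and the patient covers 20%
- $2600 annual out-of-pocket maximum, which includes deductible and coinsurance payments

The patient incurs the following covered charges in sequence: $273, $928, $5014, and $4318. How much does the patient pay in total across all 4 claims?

$2600

Claim 1 — $273: fully absorbed by the deductible. Cost to patient: $273. OOP to date $273.
Claim 2 — $928: deductible takes $677, $251 remains; coinsurance $251 × 20% = $50.20. Patient owes $727.20 (running OOP $1000.20).
Claim 3 — $5014: deductible already satisfied, so patient's share is 20% × $5014 = $1002.80. Cost to patient: $1002.80. OOP to date $2003.
Claim 4 — $4318: 20% coinsurance on $4318 = $863.60. OOP would hit $2866.60 > $2600, so the cap limits the patient to $2600 − $2003 = $597.
Summing the patient's payments: $273 + $727.20 + $1002.80 + $597 = $2600.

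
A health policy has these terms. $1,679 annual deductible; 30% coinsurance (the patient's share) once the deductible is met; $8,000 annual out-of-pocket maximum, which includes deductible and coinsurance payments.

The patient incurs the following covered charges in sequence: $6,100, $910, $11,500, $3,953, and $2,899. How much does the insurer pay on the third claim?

$8,050

Claim 1 ($6,100): $1,679 finishes the deductible; $4,421 goes to coinsurance; coinsurance $4,421 × 30% = $1,326.30. Patient owes $3,005.30 (running OOP $3,005.30). Insurer: $6,100 − $3,005.30 = $3,094.70.
Claim 2 ($910): deductible met; 30% of $910 = $273. Patient owes $273 (running OOP $3,278.30). Plan pays $910 − $273 = $637.
Claim 3 ($11,500): 30% coinsurance on $11,500 = $3,450. Patient owes $3,450 (running OOP $6,728.30). Insurer: $11,500 − $3,450 = $8,050.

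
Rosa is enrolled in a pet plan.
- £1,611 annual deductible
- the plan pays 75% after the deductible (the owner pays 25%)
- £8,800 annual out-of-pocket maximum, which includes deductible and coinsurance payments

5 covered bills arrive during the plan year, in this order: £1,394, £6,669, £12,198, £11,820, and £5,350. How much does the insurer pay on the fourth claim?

#1 (£1,394): all of it applies to the deductible. Cost to owner: £1,394. OOP to date £1,394. Insurer: £1,394 − £1,394 = £0.
#2 (£6,669): deductible takes £217, £6,452 remains; owner's 25% is £1,613. Owner owes £1,830 (running OOP £3,224). Plan pays £6,669 − £1,830 = £4,839.
#3 (£12,198): deductible already satisfied, so owner's share is 25% × £12,198 = £3,049.50. Owner owes £3,049.50 (running OOP £6,273.50). Plan pays £12,198 − £3,049.50 = £9,148.50.
#4 (£11,820): deductible already satisfied, so owner's share is 25% × £11,820 = £2,955. OOP would hit £9,228.50 > £8,800, so the cap limits the owner to £8,800 − £6,273.50 = £2,526.50. Insurer: £11,820 − £2,526.50 = £9,293.50.

£9,293.50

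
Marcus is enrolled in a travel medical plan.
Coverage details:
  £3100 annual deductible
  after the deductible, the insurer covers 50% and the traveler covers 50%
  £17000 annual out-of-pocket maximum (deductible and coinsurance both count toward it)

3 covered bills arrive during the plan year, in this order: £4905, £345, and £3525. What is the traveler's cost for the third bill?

Bill 1, £4905: deductible takes £3100, £1805 remains; coinsurance £1805 × 50% = £902.50. Traveler pays £4002.50; OOP now £4002.50.
Bill 2, £345: deductible already satisfied, so traveler's share is 50% × £345 = £172.50. Traveler owes £172.50 (running OOP £4175).
Bill 3, £3525: deductible already satisfied, so traveler's share is 50% × £3525 = £1762.50. Cost to traveler: £1762.50. OOP to date £5937.50.

£1762.50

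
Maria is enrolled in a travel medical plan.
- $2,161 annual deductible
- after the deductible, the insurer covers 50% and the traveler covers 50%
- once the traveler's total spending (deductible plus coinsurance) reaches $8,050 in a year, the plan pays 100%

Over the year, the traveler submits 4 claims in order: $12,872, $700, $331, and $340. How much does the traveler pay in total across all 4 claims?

Claim 1 — $12,872: $2,161 finishes the deductible; $10,711 goes to coinsurance; 50% of $10,711 = $5,355.50. Cost to traveler: $7,516.50. OOP to date $7,516.50.
Claim 2 — $700: deductible already satisfied, so traveler's share is 50% × $700 = $350. Cost to traveler: $350. OOP to date $7,866.50.
Claim 3 — $331: deductible already satisfied, so traveler's share is 50% × $331 = $165.50. Traveler pays $165.50; OOP now $8,032.
Claim 4 — $340: deductible met; 50% of $340 = $170. That would push OOP to $8,202, over the $8,050 cap, so traveler pays $8,050 − $8,032 = $18.
Summing the traveler's payments: $7,516.50 + $350 + $165.50 + $18 = $8,050.

$8,050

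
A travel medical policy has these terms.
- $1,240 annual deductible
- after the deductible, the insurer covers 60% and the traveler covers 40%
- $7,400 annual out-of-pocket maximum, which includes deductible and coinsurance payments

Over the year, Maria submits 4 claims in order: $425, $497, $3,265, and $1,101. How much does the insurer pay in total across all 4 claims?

#1 ($425): entire amount goes to the deductible. Traveler pays $425; OOP now $425. Insurer: $425 − $425 = $0.
#2 ($497): all of it applies to the deductible. Traveler owes $497 (running OOP $922). Plan pays $497 − $497 = $0.
#3 ($3,265): $318 finishes the deductible; $2,947 goes to coinsurance; traveler's 40% is $1,178.80. Cost to traveler: $1,496.80. OOP to date $2,418.80. Plan pays $3,265 − $1,496.80 = $1,768.20.
#4 ($1,101): deductible already satisfied, so traveler's share is 40% × $1,101 = $440.40. Traveler owes $440.40 (running OOP $2,859.20). Insurer: $1,101 − $440.40 = $660.60.
Insurer total = bills − traveler's total = $5,288 − $2,859.20 = $2,428.80.

$2,428.80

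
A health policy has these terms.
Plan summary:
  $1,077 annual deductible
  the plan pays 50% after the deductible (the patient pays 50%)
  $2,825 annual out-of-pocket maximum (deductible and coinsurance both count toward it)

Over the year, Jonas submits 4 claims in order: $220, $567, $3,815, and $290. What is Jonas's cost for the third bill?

Claim 1 — $220: all of it applies to the deductible. Cost to patient: $220. OOP to date $220.
Claim 2 — $567: all of it applies to the deductible. Patient pays $567; OOP now $787.
Claim 3 — $3,815: $290 to deductible, leaving $3,525; patient's 50% is $1,762.50. Deductible plus coinsurance: $290 + $1,762.50 = $2,052.50. OOP would hit $2,839.50 > $2,825, so the cap limits the patient to $2,825 − $787 = $2,038.

$2,038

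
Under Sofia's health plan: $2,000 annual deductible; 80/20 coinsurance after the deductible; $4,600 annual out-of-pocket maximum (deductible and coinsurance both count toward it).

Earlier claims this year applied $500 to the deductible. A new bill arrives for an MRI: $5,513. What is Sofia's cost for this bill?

Remaining deductible: $2,000 − $500 = $1,500.
The remaining $4,013 (= $5,513 − $1,500) moves to coinsurance.
20% of $4,013 = $802.60 falls to the patient.
Patient responsibility before any cap: $1,500 + $802.60 = $2,302.60.
Cumulative spending $500 + $2,302.60 = $2,802.60 stays under the $4,600 maximum.

$2,302.60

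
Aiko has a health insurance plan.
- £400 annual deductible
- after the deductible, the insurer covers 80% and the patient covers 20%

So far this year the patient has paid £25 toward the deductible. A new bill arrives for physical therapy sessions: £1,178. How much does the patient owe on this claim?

£535.60

£25 of the £400 deductible is already met, leaving £375.
After the £375 deductible portion, £1,178 − £375 = £803 is subject to coinsurance.
Patient's 20% share of £803 is £160.60.
Patient responsibility: £375 + £160.60 = £535.60.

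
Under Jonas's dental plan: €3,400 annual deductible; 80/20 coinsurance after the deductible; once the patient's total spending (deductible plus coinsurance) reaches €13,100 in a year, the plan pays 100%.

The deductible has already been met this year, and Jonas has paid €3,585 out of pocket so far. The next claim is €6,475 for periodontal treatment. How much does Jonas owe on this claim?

€1,295

The deductible is already satisfied, so the full bill goes to coinsurance.
Coinsurance: €6,475 × 20% = €1,295.
Year-to-date out-of-pocket becomes €3,585 + €1,295 = €4,880, still under the €13,100 maximum, so no cap applies.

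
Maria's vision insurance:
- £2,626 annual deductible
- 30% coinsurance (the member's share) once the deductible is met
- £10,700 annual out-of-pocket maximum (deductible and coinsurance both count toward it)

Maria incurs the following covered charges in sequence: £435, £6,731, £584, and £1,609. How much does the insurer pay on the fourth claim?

£1,126.30

Claim 1 — £435: all of it applies to the deductible. Cost to member: £435. OOP to date £435. Insurer: £435 − £435 = £0.
Claim 2 — £6,731: £2,191 finishes the deductible; £4,540 goes to coinsurance; member's 30% is £1,362. Member owes £3,553 (running OOP £3,988). Plan pays £6,731 − £3,553 = £3,178.
Claim 3 — £584: deductible met; 30% of £584 = £175.20. Member pays £175.20; OOP now £4,163.20. Plan pays £584 − £175.20 = £408.80.
Claim 4 — £1,609: 30% coinsurance on £1,609 = £482.70. Member owes £482.70 (running OOP £4,645.90). Insurer: £1,609 − £482.70 = £1,126.30.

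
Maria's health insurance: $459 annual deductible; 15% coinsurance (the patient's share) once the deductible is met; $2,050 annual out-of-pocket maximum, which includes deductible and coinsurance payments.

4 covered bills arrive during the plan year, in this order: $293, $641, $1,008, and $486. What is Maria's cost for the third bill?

$151.20

Claim 1 ($293): fully absorbed by the deductible. Patient owes $293 (running OOP $293).
Claim 2 ($641): $166 to deductible, leaving $475; 15% of $475 = $71.25. Patient pays $237.25; OOP now $530.25.
Claim 3 ($1,008): 15% coinsurance on $1,008 = $151.20. Patient pays $151.20; OOP now $681.45.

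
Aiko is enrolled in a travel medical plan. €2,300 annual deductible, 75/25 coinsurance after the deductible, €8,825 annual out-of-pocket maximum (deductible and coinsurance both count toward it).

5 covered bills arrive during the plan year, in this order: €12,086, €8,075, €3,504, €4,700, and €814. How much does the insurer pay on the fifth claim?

€805.25

#1 (€12,086): €2,300 to deductible, leaving €9,786; 25% of €9,786 = €2,446.50. Traveler owes €4,746.50 (running OOP €4,746.50). Plan pays €12,086 − €4,746.50 = €7,339.50.
#2 (€8,075): deductible met; 25% of €8,075 = €2,018.75. Traveler owes €2,018.75 (running OOP €6,765.25). Plan pays €8,075 − €2,018.75 = €6,056.25.
#3 (€3,504): deductible already satisfied, so traveler's share is 25% × €3,504 = €876. Traveler pays €876; OOP now €7,641.25. Plan pays €3,504 − €876 = €2,628.
#4 (€4,700): deductible met; 25% of €4,700 = €1,175. Traveler owes €1,175 (running OOP €8,816.25). Plan pays €4,700 − €1,175 = €3,525.
#5 (€814): deductible met; 25% of €814 = €203.50. That would push OOP to €9,019.75, over the €8,825 cap, so traveler pays €8,825 − €8,816.25 = €8.75. Plan pays €814 − €8.75 = €805.25.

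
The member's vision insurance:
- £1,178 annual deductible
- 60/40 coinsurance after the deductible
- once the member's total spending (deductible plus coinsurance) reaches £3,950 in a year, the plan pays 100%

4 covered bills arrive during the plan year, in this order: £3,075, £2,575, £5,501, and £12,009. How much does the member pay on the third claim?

Claim 1 (£3,075): deductible takes £1,178, £1,897 remains; coinsurance £1,897 × 40% = £758.80. Member owes £1,936.80 (running OOP £1,936.80).
Claim 2 (£2,575): deductible met; 40% of £2,575 = £1,030. Member pays £1,030; OOP now £2,966.80.
Claim 3 (£5,501): deductible met; 40% of £5,501 = £2,200.40. OOP would hit £5,167.20 > £3,950, so the cap limits the member to £3,950 − £2,966.80 = £983.20.

£983.20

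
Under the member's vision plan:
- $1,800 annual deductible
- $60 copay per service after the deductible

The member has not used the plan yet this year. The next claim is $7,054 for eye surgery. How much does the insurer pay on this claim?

$5,194

Nothing has been paid toward the $1,800 deductible, so the first $1,800 of this charge is applied there.
After the $1,800 deductible portion, $7,054 − $1,800 = $5,254 is subject to the copay.
Copay on this service: $60.
So the member owes $1,800 + $60 = $1,860.
Insurer pays the balance: $7,054 − $1,860 = $5,194.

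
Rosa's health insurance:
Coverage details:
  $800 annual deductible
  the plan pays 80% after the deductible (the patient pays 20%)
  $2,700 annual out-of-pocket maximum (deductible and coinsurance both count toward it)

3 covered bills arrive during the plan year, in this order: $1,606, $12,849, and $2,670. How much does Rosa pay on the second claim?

Claim 1 — $1,606: $800 to deductible, leaving $806; 20% of $806 = $161.20. Patient pays $961.20; OOP now $961.20.
Claim 2 — $12,849: deductible already satisfied, so patient's share is 20% × $12,849 = $2,569.80. OOP would hit $3,531 > $2,700, so the cap limits the patient to $2,700 − $961.20 = $1,738.80.

$1,738.80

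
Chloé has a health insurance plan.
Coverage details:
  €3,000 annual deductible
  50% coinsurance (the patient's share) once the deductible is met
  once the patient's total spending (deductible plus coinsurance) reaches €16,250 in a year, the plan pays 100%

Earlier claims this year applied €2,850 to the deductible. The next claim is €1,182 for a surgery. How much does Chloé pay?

Deductible still to meet: €3,000 − €2,850 = €150.
The remaining €1,032 (= €1,182 − €150) moves to coinsurance.
Patient's 50% share of €1,032 is €516.
That puts the patient's cost at €150 + €516 = €666 before any cap.
Year-to-date out-of-pocket becomes €2,850 + €666 = €3,516, still under the €16,250 maximum, so no cap applies.

€666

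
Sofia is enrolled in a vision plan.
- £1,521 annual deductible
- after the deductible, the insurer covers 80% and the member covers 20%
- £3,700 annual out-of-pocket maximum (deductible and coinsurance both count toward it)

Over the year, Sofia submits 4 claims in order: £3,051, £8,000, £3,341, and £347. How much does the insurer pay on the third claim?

£3,068

Bill 1, £3,051: £1,521 finishes the deductible; £1,530 goes to coinsurance; member's 20% is £306. Member owes £1,827 (running OOP £1,827). Insurer: £3,051 − £1,827 = £1,224.
Bill 2, £8,000: deductible met; 20% of £8,000 = £1,600. Member owes £1,600 (running OOP £3,427). Plan pays £8,000 − £1,600 = £6,400.
Bill 3, £3,341: deductible met; 20% of £3,341 = £668.20. OOP would hit £4,095.20 > £3,700, so the cap limits the member to £3,700 − £3,427 = £273. Insurer: £3,341 − £273 = £3,068.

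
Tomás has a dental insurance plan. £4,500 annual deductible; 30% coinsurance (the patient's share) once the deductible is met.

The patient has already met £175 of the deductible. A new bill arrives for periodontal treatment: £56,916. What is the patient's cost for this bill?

£20,102.30

Deductible still to meet: £4,500 − £175 = £4,325.
The remaining £52,591 (= £56,916 − £4,325) moves to coinsurance.
Coinsurance: £52,591 × 30% = £15,777.30.
So the patient owes £4,325 + £15,777.30 = £20,102.30.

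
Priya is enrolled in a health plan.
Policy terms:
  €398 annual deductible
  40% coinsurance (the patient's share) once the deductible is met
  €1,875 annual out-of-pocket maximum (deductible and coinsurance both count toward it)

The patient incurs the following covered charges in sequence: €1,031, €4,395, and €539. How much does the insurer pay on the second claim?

Claim 1 (€1,031): €398 to deductible, leaving €633; coinsurance €633 × 40% = €253.20. Patient owes €651.20 (running OOP €651.20). Insurer: €1,031 − €651.20 = €379.80.
Claim 2 (€4,395): deductible already satisfied, so patient's share is 40% × €4,395 = €1,758. OOP would hit €2,409.20 > €1,875, so the cap limits the patient to €1,875 − €651.20 = €1,223.80. Plan pays €4,395 − €1,223.80 = €3,171.20.

€3,171.20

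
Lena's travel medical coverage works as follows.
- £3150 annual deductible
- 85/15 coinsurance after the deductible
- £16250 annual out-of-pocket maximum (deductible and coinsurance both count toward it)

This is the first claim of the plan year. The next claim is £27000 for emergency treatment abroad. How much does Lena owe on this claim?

£6727.50

Nothing has been paid toward the £3150 deductible, so the first £3150 of this charge is applied there.
The remaining £23850 (= £27000 − £3150) moves to coinsurance.
Coinsurance: £23850 × 15% = £3577.50.
Traveler responsibility before any cap: £3150 + £3577.50 = £6727.50.
Year-to-date out-of-pocket becomes £0 + £6727.50 = £6727.50, still under the £16250 maximum, so no cap applies.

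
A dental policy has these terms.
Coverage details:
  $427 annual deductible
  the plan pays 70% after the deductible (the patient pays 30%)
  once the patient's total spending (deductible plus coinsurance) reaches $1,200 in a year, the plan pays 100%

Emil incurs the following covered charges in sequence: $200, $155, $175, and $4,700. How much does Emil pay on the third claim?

$102.90

Claim 1 ($200): fully absorbed by the deductible. Cost to patient: $200. OOP to date $200.
Claim 2 ($155): all of it applies to the deductible. Patient owes $155 (running OOP $355).
Claim 3 ($175): $72 to deductible, leaving $103; 30% of $103 = $30.90. Patient pays $102.90; OOP now $457.90.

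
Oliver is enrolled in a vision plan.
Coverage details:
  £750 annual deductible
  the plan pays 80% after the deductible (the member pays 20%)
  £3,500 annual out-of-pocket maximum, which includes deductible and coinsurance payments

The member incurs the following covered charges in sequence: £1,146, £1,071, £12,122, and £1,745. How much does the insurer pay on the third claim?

£9,697.60

Claim 1 — £1,146: deductible takes £750, £396 remains; coinsurance £396 × 20% = £79.20. Member pays £829.20; OOP now £829.20. Plan pays £1,146 − £829.20 = £316.80.
Claim 2 — £1,071: deductible met; 20% of £1,071 = £214.20. Cost to member: £214.20. OOP to date £1,043.40. Plan pays £1,071 − £214.20 = £856.80.
Claim 3 — £12,122: deductible already satisfied, so member's share is 20% × £12,122 = £2,424.40. Cost to member: £2,424.40. OOP to date £3,467.80. Insurer: £12,122 − £2,424.40 = £9,697.60.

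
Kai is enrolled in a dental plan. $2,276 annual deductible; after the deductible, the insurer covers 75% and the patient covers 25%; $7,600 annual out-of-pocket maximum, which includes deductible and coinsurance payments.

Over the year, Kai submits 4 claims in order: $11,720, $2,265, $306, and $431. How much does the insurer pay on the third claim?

$229.50

Bill 1, $11,720: $2,276 to deductible, leaving $9,444; coinsurance $9,444 × 25% = $2,361. Cost to patient: $4,637. OOP to date $4,637. Plan pays $11,720 − $4,637 = $7,083.
Bill 2, $2,265: 25% coinsurance on $2,265 = $566.25. Cost to patient: $566.25. OOP to date $5,203.25. Insurer: $2,265 − $566.25 = $1,698.75.
Bill 3, $306: deductible met; 25% of $306 = $76.50. Patient owes $76.50 (running OOP $5,279.75). Plan pays $306 − $76.50 = $229.50.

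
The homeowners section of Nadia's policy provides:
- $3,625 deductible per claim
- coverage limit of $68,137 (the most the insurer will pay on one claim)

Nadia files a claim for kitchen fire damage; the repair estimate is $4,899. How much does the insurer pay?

$1,274

Less the $3,625 deductible: $4,899 − $3,625 = $1,274.
$1,274 is within the $68,137 limit, so the insurer pays $1,274.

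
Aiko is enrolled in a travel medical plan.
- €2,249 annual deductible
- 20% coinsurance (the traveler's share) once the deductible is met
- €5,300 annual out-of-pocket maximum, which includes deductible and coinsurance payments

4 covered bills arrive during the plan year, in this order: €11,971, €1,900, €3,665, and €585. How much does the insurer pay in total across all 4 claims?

Claim 1 (€11,971): €2,249 finishes the deductible; €9,722 goes to coinsurance; coinsurance €9,722 × 20% = €1,944.40. Cost to traveler: €4,193.40. OOP to date €4,193.40. Insurer: €11,971 − €4,193.40 = €7,777.60.
Claim 2 (€1,900): 20% coinsurance on €1,900 = €380. Traveler pays €380; OOP now €4,573.40. Insurer: €1,900 − €380 = €1,520.
Claim 3 (€3,665): deductible met; 20% of €3,665 = €733. That would push OOP to €5,306.40, over the €5,300 cap, so traveler pays €5,300 − €4,573.40 = €726.60. Plan pays €3,665 − €726.60 = €2,938.40.
Claim 4 (€585): deductible already satisfied, so traveler's share is 20% × €585 = €117. Adding that to €5,300 gives €5,417, past the €5,300 cap; traveler pays only €5,300 − €5,300 = €0. Insurer: €585 − €0 = €585.
Insurer total: €7,777.60 + €1,520 + €2,938.40 + €585 = €12,821.

€12,821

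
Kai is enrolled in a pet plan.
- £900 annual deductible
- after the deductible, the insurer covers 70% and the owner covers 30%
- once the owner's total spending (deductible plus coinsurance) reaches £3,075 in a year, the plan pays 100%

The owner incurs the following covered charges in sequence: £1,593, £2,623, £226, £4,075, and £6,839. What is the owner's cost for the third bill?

#1 (£1,593): £900 finishes the deductible; £693 goes to coinsurance; coinsurance £693 × 30% = £207.90. Owner owes £1,107.90 (running OOP £1,107.90).
#2 (£2,623): deductible met; 30% of £2,623 = £786.90. Owner pays £786.90; OOP now £1,894.80.
#3 (£226): deductible met; 30% of £226 = £67.80. Owner owes £67.80 (running OOP £1,962.60).

£67.80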